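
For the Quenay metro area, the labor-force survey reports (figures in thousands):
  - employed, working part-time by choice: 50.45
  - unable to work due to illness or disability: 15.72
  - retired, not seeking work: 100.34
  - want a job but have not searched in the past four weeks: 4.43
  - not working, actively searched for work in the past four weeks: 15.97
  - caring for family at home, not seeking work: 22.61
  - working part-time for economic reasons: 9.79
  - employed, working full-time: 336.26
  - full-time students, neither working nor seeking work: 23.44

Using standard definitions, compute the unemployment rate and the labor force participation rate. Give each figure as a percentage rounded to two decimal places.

Unemployment rate ≈ 3.87%; labor force participation rate ≈ 71.24%.

Employed = 50.45 + 9.79 + 336.26 = 396.50 thousand (anyone who worked, including part-time for economic reasons, counts as employed).
Unemployed = 15.97 thousand.
Labor force = 396.50 + 15.97 = 412.47 thousand.
Not in labor force = 15.72 + 100.34 + 4.43 + 22.61 + 23.44 = 166.54 thousand (those not working and not actively searching are outside the labor force — including those who want a job but have given up searching).
Civilian working-age population = 412.47 + 166.54 = 579.01 thousand.
Unemployment rate = 15.97 / 412.47 = 3.87%.
Labor force participation rate = 412.47 / 579.01 = 71.24%.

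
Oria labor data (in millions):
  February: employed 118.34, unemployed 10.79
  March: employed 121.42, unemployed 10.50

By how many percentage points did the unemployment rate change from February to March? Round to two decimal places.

The unemployment rate changed by −0.40 percentage points.

February: labor force = 118.34 + 10.79 = 129.13; u = 10.79/129.13 = 8.36%.
March: labor force = 121.42 + 10.50 = 131.92; u = 10.50/131.92 = 7.96%.
Change = 7.96% − 8.36% = −0.40 pp.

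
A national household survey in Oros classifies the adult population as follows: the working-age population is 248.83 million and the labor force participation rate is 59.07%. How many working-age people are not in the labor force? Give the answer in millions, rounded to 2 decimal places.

Share not in the labor force = 1 − 0.5907 = 0.4093.
Not in labor force = 0.4093 × 248.83 ≈ 101.85 million.

About 101.85 million are not in the labor force.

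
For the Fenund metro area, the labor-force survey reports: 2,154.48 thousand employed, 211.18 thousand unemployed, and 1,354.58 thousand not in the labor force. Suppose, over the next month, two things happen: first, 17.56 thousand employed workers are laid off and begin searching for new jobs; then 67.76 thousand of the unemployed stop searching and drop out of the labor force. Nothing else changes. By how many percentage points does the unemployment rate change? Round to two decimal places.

Initially, labor force = 2,154.48 + 211.18 = 2,365.66 thousand, so u = 211.18/2,365.66 = 8.93%.
After the first change, employed falls and unemployed rises by 17.56; labor force unchanged → E = 2,136.92, U = 228.74, labor force = 2,365.66 thousand.
After the second change, unemployed and labor force both fall by 67.76 → E = 2,136.92, U = 160.98, labor force = 2,297.90 thousand.
New unemployment rate = 160.98 / 2,297.90 = 7.01%.
Change = 7.01% − 8.93% = −1.92 percentage points.

The unemployment rate changes by −1.92 percentage points.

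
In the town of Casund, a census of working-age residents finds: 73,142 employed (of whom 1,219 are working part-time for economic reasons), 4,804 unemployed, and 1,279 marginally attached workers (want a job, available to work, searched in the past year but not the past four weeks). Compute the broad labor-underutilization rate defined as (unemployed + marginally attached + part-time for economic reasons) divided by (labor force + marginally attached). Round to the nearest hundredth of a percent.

Broad underutilization rate ≈ 9.22%.

Labor force = 73,142 + 4,804 = 77,946.
Numerator = 4,804 + 1,279 + 1,219 = 7,302.
Denominator = 77,946 + 1,279 = 79,225.
Broad rate = 7,302 / 79,225 = 9.22%.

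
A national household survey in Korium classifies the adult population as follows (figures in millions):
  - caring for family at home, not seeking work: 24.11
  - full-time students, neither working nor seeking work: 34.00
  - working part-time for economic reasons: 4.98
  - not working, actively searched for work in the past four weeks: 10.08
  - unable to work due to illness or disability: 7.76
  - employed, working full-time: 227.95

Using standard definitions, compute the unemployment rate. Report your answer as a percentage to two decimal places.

Unemployment rate ≈ 4.15%.

Employed = 4.98 + 227.95 = 232.93 million (anyone who worked, including part-time for economic reasons, counts as employed).
Unemployed = 10.08 million.
Labor force = 232.93 + 10.08 = 243.01 million.
Unemployment rate = 10.08 / 243.01 = 4.15%.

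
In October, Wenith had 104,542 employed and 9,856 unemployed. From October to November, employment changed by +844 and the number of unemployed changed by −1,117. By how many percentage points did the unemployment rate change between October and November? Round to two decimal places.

October: labor force = 104,542 + 9,856 = 114,398; u = 9,856/114,398 = 8.62%.
November: labor force = 105,386 + 8,739 = 114,125; u = 8,739/114,125 = 7.66%.
Change = 7.66% − 8.62% = −0.96 pp.

The unemployment rate changed by −0.96 percentage points.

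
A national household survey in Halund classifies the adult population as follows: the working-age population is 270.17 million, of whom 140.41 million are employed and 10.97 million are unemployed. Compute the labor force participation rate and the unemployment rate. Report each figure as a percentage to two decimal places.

Labor force = employed + unemployed = 140.41 + 10.97 = 151.38 million.
Unemployment rate = 10.97 / 151.38 = 7.25%.
Labor force participation rate = 151.38 / 270.17 = 56.03%.

Labor force participation rate ≈ 56.03%; unemployment rate ≈ 7.25%.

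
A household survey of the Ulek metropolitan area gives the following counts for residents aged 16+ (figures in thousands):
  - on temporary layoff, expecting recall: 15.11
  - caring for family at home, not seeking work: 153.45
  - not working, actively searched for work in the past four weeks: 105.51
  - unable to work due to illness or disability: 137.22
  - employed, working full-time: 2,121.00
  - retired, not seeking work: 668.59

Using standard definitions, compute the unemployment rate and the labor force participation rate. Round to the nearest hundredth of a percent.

Unemployment rate ≈ 5.38%; labor force participation rate ≈ 70.03%.

Employed = 2,121.00 thousand.
Unemployed = 15.11 + 105.51 = 120.62 thousand (jobless and actively searching, or on temporary layoff).
Labor force = 2,121.00 + 120.62 = 2,241.62 thousand.
Not in labor force = 153.45 + 137.22 + 668.59 = 959.26 thousand (those not working and not actively searching are outside the labor force).
Civilian working-age population = 2,241.62 + 959.26 = 3,200.88 thousand.
Unemployment rate = 120.62 / 2,241.62 = 5.38%.
Labor force participation rate = 2,241.62 / 3,200.88 = 70.03%.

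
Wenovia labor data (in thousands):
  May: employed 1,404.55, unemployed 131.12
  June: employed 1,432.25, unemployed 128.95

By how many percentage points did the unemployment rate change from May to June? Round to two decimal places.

The unemployment rate changed by −0.28 percentage points.

May: labor force = 1,404.55 + 131.12 = 1,535.67; u = 131.12/1,535.67 = 8.54%.
June: labor force = 1,432.25 + 128.95 = 1,561.20; u = 128.95/1,561.20 = 8.26%.
Change = 8.26% − 8.54% = −0.28 pp.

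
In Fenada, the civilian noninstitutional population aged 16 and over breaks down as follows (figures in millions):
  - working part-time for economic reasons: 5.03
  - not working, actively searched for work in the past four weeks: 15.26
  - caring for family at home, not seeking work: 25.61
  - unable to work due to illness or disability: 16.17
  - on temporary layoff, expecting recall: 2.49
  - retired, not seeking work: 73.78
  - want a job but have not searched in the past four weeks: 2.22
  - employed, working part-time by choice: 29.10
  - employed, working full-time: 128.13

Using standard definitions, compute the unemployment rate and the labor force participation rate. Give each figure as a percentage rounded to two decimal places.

Unemployment rate ≈ 9.86%; labor force participation rate ≈ 60.45%.

Employed = 5.03 + 29.10 + 128.13 = 162.26 million (anyone who worked, including part-time for economic reasons, counts as employed).
Unemployed = 15.26 + 2.49 = 17.75 million (jobless and actively searching, or on temporary layoff).
Labor force = 162.26 + 17.75 = 180.01 million.
Not in labor force = 25.61 + 16.17 + 73.78 + 2.22 = 117.78 million (those not working and not actively searching are outside the labor force — including those who want a job but have given up searching).
Civilian working-age population = 180.01 + 117.78 = 297.79 million.
Unemployment rate = 17.75 / 180.01 = 9.86%.
Labor force participation rate = 180.01 / 297.79 = 60.45%.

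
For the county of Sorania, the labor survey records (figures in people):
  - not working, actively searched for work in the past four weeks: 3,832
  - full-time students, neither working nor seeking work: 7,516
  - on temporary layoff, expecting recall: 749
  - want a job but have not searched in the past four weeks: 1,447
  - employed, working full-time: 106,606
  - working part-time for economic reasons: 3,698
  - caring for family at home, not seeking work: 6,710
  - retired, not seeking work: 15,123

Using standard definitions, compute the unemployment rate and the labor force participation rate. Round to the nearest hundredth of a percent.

Employed = 106,606 + 3,698 = 110,304 (anyone who worked, including part-time for economic reasons, counts as employed).
Unemployed = 3,832 + 749 = 4,581 (jobless and actively searching, or on temporary layoff).
Labor force = 110,304 + 4,581 = 114,885.
Not in labor force = 7,516 + 1,447 + 6,710 + 15,123 = 30,796 (those not working and not actively searching are outside the labor force — including those who want a job but have given up searching).
Civilian working-age population = 114,885 + 30,796 = 145,681.
Unemployment rate = 4,581 / 114,885 = 3.99%.
Labor force participation rate = 114,885 / 145,681 = 78.86%.

Unemployment rate ≈ 3.99%; labor force participation rate ≈ 78.86%.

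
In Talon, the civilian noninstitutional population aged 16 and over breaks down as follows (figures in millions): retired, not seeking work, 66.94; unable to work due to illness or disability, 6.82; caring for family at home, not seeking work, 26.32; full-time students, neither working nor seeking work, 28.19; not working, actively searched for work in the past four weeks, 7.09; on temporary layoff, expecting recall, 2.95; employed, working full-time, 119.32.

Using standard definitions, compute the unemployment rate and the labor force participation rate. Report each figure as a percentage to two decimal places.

Unemployment rate ≈ 7.76%; labor force participation rate ≈ 50.21%.

Employed = 119.32 million.
Unemployed = 7.09 + 2.95 = 10.04 million (jobless and actively searching, or on temporary layoff).
Labor force = 119.32 + 10.04 = 129.36 million.
Not in labor force = 66.94 + 6.82 + 26.32 + 28.19 = 128.27 million (those not working and not actively searching are outside the labor force).
Civilian working-age population = 129.36 + 128.27 = 257.63 million.
Unemployment rate = 10.04 / 129.36 = 7.76%.
Labor force participation rate = 129.36 / 257.63 = 50.21%.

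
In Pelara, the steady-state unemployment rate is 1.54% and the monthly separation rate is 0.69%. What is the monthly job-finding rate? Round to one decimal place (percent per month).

Job-finding rate ≈ 44.1% per month.

From u* = s/(s+f): f = s·(1−u)/u.
f = 0.69 × (1 − 0.0154) / 0.0154 = 0.6794 / 0.0154 ≈ 44.1% per month.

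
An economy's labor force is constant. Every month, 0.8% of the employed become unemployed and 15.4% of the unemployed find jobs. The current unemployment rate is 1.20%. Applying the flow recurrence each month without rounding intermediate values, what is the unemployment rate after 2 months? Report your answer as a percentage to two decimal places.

With a fixed labor force, u_{t+1} = u_t + s·(1−u_t) − f·u_t = u_t·(1−s−f) + s.
Here 1−s−f = 0.838 and s = 0.008.
u_1 = 0.012000 × 0.838 + 0.008 = 0.018056.
u_2 = 0.018056 × 0.838 + 0.008 = 0.023131.

Unemployment rate after two months ≈ 2.31%.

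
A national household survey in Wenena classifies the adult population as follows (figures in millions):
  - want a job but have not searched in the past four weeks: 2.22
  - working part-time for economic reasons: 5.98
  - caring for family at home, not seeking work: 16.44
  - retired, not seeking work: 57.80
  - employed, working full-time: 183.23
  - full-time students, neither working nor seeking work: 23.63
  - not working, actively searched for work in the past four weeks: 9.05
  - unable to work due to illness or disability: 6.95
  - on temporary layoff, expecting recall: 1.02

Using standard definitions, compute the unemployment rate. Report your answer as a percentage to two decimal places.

Unemployment rate ≈ 5.05%.

Employed = 5.98 + 183.23 = 189.21 million (anyone who worked, including part-time for economic reasons, counts as employed).
Unemployed = 9.05 + 1.02 = 10.07 million (jobless and actively searching, or on temporary layoff).
Labor force = 189.21 + 10.07 = 199.28 million.
Unemployment rate = 10.07 / 199.28 = 5.05%.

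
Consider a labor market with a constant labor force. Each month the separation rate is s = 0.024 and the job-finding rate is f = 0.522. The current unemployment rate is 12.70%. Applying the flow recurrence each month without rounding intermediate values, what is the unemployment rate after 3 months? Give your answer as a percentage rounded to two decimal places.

Unemployment rate after three months ≈ 5.17%.

With a fixed labor force, u_{t+1} = u_t + s·(1−u_t) − f·u_t = u_t·(1−s−f) + s.
Here 1−s−f = 0.454 and s = 0.024.
u_1 = 0.127000 × 0.454 + 0.024 = 0.081658.
u_2 = 0.081658 × 0.454 + 0.024 = 0.061073.
u_3 = 0.061073 × 0.454 + 0.024 = 0.051727.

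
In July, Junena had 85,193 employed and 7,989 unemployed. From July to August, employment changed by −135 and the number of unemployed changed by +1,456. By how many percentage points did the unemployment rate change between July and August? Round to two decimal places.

The unemployment rate changed by +1.42 percentage points.

July: labor force = 85,193 + 7,989 = 93,182; u = 7,989/93,182 = 8.57%.
August: labor force = 85,058 + 9,445 = 94,503; u = 9,445/94,503 = 9.99%.
Change = 9.99% − 8.57% = +1.42 pp.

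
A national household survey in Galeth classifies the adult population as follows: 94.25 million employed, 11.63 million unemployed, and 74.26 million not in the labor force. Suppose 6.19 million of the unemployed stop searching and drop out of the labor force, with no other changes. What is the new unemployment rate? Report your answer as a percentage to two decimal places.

New unemployment rate ≈ 5.46%.

Initially, labor force = 94.25 + 11.63 = 105.88 million, so u = 11.63/105.88 = 10.98%.
After the change, unemployed and labor force both fall by 6.19 → E = 94.25, U = 5.44, labor force = 99.69 million.
New unemployment rate = 5.44 / 99.69 = 5.46%.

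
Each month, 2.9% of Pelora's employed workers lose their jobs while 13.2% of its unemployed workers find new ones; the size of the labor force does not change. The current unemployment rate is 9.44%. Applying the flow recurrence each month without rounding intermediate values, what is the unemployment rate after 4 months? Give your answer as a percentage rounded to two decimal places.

With a fixed labor force, u_{t+1} = u_t + s·(1−u_t) − f·u_t = u_t·(1−s−f) + s.
Here 1−s−f = 0.839 and s = 0.029.
u_1 = 0.094400 × 0.839 + 0.029 = 0.108202.
u_2 = 0.108202 × 0.839 + 0.029 = 0.119781.
u_3 = 0.119781 × 0.839 + 0.029 = 0.129496.
u_4 = 0.129496 × 0.839 + 0.029 = 0.137647.

Unemployment rate after four months ≈ 13.76%.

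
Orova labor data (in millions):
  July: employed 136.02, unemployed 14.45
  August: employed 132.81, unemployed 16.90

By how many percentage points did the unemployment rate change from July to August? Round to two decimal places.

July: labor force = 136.02 + 14.45 = 150.47; u = 14.45/150.47 = 9.60%.
August: labor force = 132.81 + 16.90 = 149.71; u = 16.90/149.71 = 11.29%.
Change = 11.29% − 9.60% = +1.69 pp.

The unemployment rate changed by +1.69 percentage points.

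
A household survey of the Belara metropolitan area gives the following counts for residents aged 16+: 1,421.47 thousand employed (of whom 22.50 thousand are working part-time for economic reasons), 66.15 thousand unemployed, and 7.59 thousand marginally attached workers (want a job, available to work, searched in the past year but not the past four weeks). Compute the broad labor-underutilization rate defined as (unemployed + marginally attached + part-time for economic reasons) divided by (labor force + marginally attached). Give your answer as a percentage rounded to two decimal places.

Labor force = 1,421.47 + 66.15 = 1,487.62 thousand.
Numerator = 66.15 + 7.59 + 22.50 = 96.24 thousand.
Denominator = 1,487.62 + 7.59 = 1,495.21 thousand.
Broad rate = 96.24 / 1,495.21 = 6.44%.

Broad underutilization rate ≈ 6.44%.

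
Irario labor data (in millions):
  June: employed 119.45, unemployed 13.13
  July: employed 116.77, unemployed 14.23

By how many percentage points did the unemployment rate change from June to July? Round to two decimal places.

The unemployment rate changed by +0.96 percentage points.

June: labor force = 119.45 + 13.13 = 132.58; u = 13.13/132.58 = 9.90%.
July: labor force = 116.77 + 14.23 = 131.00; u = 14.23/131.00 = 10.86%.
Change = 10.86% − 9.90% = +0.96 pp.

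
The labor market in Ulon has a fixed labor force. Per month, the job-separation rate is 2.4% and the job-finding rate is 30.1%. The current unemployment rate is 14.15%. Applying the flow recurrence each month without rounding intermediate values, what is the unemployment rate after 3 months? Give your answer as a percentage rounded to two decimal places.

Unemployment rate after three months ≈ 9.47%.

With a fixed labor force, u_{t+1} = u_t + s·(1−u_t) − f·u_t = u_t·(1−s−f) + s.
Here 1−s−f = 0.675 and s = 0.024.
u_1 = 0.141500 × 0.675 + 0.024 = 0.119512.
u_2 = 0.119512 × 0.675 + 0.024 = 0.104671.
u_3 = 0.104671 × 0.675 + 0.024 = 0.094653.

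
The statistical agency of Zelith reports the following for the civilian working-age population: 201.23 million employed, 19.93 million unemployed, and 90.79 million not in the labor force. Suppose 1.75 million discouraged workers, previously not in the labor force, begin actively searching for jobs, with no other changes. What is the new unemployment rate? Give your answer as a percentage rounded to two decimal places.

Initially, labor force = 201.23 + 19.93 = 221.16 million, so u = 19.93/221.16 = 9.01%.
After the change, unemployed and labor force both rise by 1.75 → E = 201.23, U = 21.68, labor force = 222.91 million.
New unemployment rate = 21.68 / 222.91 = 9.73%.

New unemployment rate ≈ 9.73%.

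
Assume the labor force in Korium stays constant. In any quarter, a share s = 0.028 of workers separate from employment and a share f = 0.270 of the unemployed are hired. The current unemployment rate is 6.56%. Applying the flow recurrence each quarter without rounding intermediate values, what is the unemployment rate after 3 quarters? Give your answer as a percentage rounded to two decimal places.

Unemployment rate after three quarters ≈ 8.41%.

With a fixed labor force, u_{t+1} = u_t + s·(1−u_t) − f·u_t = u_t·(1−s−f) + s.
Here 1−s−f = 0.702 and s = 0.028.
u_1 = 0.065600 × 0.702 + 0.028 = 0.074051.
u_2 = 0.074051 × 0.702 + 0.028 = 0.079984.
u_3 = 0.079984 × 0.702 + 0.028 = 0.084149.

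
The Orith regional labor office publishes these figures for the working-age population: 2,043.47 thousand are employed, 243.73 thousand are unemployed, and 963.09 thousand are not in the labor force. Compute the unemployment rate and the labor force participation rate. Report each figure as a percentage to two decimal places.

Labor force = employed + unemployed = 2,043.47 + 243.73 = 2,287.20 thousand.
Working-age population = 2,287.20 + 963.09 = 3,250.29 thousand.
Unemployment rate = 243.73 / 2,287.20 = 10.66%.
Labor force participation rate = 2,287.20 / 3,250.29 = 70.37%.

Unemployment rate ≈ 10.66%; labor force participation rate ≈ 70.37%.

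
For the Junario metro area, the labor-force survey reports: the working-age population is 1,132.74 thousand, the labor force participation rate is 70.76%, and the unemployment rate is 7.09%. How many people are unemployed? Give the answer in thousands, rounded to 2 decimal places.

Labor force = 0.7076 × 1,132.74 = 801.53 thousand.
Unemployed = 0.0709 × 801.53 ≈ 56.83 thousand.

About 56.83 thousand are unemployed.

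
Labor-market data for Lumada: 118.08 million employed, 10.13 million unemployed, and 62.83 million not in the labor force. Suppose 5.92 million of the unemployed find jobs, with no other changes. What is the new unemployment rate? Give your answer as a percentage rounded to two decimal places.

Initially, labor force = 118.08 + 10.13 = 128.21 million, so u = 10.13/128.21 = 7.90%.
After the change, unemployed falls and employed rises by 5.92; labor force unchanged → E = 124.00, U = 4.21, labor force = 128.21 million.
New unemployment rate = 4.21 / 128.21 = 3.28%.

New unemployment rate ≈ 3.28%.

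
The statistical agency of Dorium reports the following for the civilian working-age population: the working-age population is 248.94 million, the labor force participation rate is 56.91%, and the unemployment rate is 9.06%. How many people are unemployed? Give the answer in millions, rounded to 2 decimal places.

About 12.84 million are unemployed.

Labor force = 0.5691 × 248.94 = 141.67 million.
Unemployed = 0.0906 × 141.67 ≈ 12.84 million.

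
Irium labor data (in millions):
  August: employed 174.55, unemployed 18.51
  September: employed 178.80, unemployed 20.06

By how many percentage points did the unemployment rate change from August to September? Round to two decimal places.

August: labor force = 174.55 + 18.51 = 193.06; u = 18.51/193.06 = 9.59%.
September: labor force = 178.80 + 20.06 = 198.86; u = 20.06/198.86 = 10.09%.
Change = 10.09% − 9.59% = +0.50 pp.

The unemployment rate changed by +0.50 percentage points.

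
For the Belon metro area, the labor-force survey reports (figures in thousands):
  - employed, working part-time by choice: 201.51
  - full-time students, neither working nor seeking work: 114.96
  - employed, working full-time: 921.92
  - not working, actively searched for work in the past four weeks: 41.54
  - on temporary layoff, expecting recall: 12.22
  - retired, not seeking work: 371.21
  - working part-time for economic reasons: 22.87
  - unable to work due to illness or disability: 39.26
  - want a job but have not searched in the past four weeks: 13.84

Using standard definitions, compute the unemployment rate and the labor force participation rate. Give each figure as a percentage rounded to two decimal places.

Employed = 201.51 + 921.92 + 22.87 = 1,146.30 thousand (anyone who worked, including part-time for economic reasons, counts as employed).
Unemployed = 41.54 + 12.22 = 53.76 thousand (jobless and actively searching, or on temporary layoff).
Labor force = 1,146.30 + 53.76 = 1,200.06 thousand.
Not in labor force = 114.96 + 371.21 + 39.26 + 13.84 = 539.27 thousand (those not working and not actively searching are outside the labor force — including those who want a job but have given up searching).
Civilian working-age population = 1,200.06 + 539.27 = 1,739.33 thousand.
Unemployment rate = 53.76 / 1,200.06 = 4.48%.
Labor force participation rate = 1,200.06 / 1,739.33 = 69.00%.

Unemployment rate ≈ 4.48%; labor force participation rate ≈ 69.00%.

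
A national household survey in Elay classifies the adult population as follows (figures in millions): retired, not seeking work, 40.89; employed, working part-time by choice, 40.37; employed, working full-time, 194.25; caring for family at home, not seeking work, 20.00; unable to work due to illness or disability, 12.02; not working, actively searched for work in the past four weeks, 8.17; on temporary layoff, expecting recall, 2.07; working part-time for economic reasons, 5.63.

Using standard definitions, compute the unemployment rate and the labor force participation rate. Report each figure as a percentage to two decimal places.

Unemployment rate ≈ 4.09%; labor force participation rate ≈ 77.46%.

Employed = 40.37 + 194.25 + 5.63 = 240.25 million (anyone who worked, including part-time for economic reasons, counts as employed).
Unemployed = 8.17 + 2.07 = 10.24 million (jobless and actively searching, or on temporary layoff).
Labor force = 240.25 + 10.24 = 250.49 million.
Not in labor force = 40.89 + 20.00 + 12.02 = 72.91 million (those not working and not actively searching are outside the labor force).
Civilian working-age population = 250.49 + 72.91 = 323.40 million.
Unemployment rate = 10.24 / 250.49 = 4.09%.
Labor force participation rate = 250.49 / 323.40 = 77.46%.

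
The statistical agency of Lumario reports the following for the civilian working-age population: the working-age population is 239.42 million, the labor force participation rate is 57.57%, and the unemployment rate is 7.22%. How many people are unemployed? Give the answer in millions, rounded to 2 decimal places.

About 9.95 million are unemployed.

Labor force = 0.5757 × 239.42 = 137.83 million.
Unemployed = 0.0722 × 137.83 ≈ 9.95 million.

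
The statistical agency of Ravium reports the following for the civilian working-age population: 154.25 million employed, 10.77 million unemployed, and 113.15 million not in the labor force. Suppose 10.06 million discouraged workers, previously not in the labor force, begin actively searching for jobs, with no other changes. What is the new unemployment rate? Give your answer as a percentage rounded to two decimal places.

Initially, labor force = 154.25 + 10.77 = 165.02 million, so u = 10.77/165.02 = 6.53%.
After the change, unemployed and labor force both rise by 10.06 → E = 154.25, U = 20.83, labor force = 175.08 million.
New unemployment rate = 20.83 / 175.08 = 11.90%.

New unemployment rate ≈ 11.90%.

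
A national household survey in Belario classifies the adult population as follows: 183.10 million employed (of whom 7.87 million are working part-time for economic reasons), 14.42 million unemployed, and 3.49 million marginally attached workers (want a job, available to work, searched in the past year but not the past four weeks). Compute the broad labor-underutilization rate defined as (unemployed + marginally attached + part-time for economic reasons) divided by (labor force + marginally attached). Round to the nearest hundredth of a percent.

Labor force = 183.10 + 14.42 = 197.52 million.
Numerator = 14.42 + 3.49 + 7.87 = 25.78 million.
Denominator = 197.52 + 3.49 = 201.01 million.
Broad rate = 25.78 / 201.01 = 12.83%.

Broad underutilization rate ≈ 12.83%.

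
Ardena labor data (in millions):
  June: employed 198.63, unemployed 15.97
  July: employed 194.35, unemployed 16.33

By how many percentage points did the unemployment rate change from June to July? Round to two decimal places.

June: labor force = 198.63 + 15.97 = 214.60; u = 15.97/214.60 = 7.44%.
July: labor force = 194.35 + 16.33 = 210.68; u = 16.33/210.68 = 7.75%.
Change = 7.75% − 7.44% = +0.31 pp.

The unemployment rate changed by +0.31 percentage points.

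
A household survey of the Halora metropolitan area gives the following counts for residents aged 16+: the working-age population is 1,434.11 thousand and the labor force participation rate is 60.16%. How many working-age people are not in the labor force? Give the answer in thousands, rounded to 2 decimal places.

About 571.35 thousand are not in the labor force.

Share not in the labor force = 1 − 0.6016 = 0.3984.
Not in labor force = 0.3984 × 1,434.11 ≈ 571.35 thousand.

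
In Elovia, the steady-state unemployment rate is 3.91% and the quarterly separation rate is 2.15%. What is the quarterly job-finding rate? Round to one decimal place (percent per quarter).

From u* = s/(s+f): f = s·(1−u)/u.
f = 2.15 × (1 − 0.0391) / 0.0391 = 2.0659 / 0.0391 ≈ 52.8% per quarter.

Job-finding rate ≈ 52.8% per quarter.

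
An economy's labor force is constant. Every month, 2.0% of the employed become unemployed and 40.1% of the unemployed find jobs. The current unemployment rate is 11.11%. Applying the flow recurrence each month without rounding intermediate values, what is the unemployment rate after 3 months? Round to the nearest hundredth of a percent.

Unemployment rate after three months ≈ 5.98%.

With a fixed labor force, u_{t+1} = u_t + s·(1−u_t) − f·u_t = u_t·(1−s−f) + s.
Here 1−s−f = 0.579 and s = 0.020.
u_1 = 0.111100 × 0.579 + 0.020 = 0.084327.
u_2 = 0.084327 × 0.579 + 0.020 = 0.068825.
u_3 = 0.068825 × 0.579 + 0.020 = 0.059850.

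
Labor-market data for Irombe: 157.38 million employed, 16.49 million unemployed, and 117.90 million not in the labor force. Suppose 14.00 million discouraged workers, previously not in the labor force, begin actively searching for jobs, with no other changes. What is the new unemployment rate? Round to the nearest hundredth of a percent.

New unemployment rate ≈ 16.23%.

Initially, labor force = 157.38 + 16.49 = 173.87 million, so u = 16.49/173.87 = 9.48%.
After the change, unemployed and labor force both rise by 14.00 → E = 157.38, U = 30.49, labor force = 187.87 million.
New unemployment rate = 30.49 / 187.87 = 16.23%.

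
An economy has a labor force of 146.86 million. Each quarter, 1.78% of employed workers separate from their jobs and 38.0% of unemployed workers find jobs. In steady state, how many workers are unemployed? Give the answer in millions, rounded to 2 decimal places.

Steady-state unemployment rate u* = s/(s+f) = 1.78/(1.78+38.0) = 0.044746.
Unemployed = u* × labor force = 0.044746 × 146.86 ≈ 6.57 million.

About 6.57 million are unemployed in steady state.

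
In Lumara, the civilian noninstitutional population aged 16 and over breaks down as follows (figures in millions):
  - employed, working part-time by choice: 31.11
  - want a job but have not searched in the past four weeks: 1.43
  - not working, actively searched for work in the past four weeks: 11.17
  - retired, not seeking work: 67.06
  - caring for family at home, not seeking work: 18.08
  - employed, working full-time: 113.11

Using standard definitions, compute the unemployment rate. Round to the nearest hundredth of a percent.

Unemployment rate ≈ 7.19%.

Employed = 31.11 + 113.11 = 144.22 million.
Unemployed = 11.17 million.
Labor force = 144.22 + 11.17 = 155.39 million.
Unemployment rate = 11.17 / 155.39 = 7.19%.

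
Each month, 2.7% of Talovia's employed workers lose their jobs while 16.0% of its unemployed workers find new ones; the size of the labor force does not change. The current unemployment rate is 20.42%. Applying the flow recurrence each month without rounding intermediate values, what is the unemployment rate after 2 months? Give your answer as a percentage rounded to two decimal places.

With a fixed labor force, u_{t+1} = u_t + s·(1−u_t) − f·u_t = u_t·(1−s−f) + s.
Here 1−s−f = 0.813 and s = 0.027.
u_1 = 0.204200 × 0.813 + 0.027 = 0.193015.
u_2 = 0.193015 × 0.813 + 0.027 = 0.183921.

Unemployment rate after two months ≈ 18.39%.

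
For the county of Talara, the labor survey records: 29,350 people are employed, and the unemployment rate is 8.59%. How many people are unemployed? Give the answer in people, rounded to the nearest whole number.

Let U be the number unemployed. The labor force is E + U, and U/(E+U) = 0.0859.
So U = 0.0859 × 29,350 / (1 − 0.0859) = 2521.16 / 0.9141 ≈ 2,758.

About 2,758 are unemployed.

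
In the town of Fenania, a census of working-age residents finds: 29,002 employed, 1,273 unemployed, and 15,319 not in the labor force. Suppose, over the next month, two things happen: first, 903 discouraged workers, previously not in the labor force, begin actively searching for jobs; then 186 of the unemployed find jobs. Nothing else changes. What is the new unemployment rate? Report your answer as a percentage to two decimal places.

New unemployment rate ≈ 6.38%.

Initially, labor force = 29,002 + 1,273 = 30,275, so u = 1,273/30,275 = 4.20%.
After the first change, unemployed and labor force both rise by 903 → E = 29,002, U = 2,176, labor force = 31,178.
After the second change, unemployed falls and employed rises by 186; labor force unchanged → E = 29,188, U = 1,990, labor force = 31,178.
New unemployment rate = 1,990 / 31,178 = 6.38%.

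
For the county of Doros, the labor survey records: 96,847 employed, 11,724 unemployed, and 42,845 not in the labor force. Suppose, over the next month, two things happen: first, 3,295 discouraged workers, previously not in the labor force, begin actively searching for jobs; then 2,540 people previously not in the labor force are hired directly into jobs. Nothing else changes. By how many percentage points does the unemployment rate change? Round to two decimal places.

The unemployment rate changes by +2.33 percentage points.

Initially, labor force = 96,847 + 11,724 = 108,571, so u = 11,724/108,571 = 10.80%.
After the first change, unemployed and labor force both rise by 3,295 → E = 96,847, U = 15,019, labor force = 111,866.
After the second change, employed and labor force both rise by 2,540; unemployed unchanged → E = 99,387, U = 15,019, labor force = 114,406.
New unemployment rate = 15,019 / 114,406 = 13.13%.
Change = 13.13% − 10.80% = +2.33 percentage points.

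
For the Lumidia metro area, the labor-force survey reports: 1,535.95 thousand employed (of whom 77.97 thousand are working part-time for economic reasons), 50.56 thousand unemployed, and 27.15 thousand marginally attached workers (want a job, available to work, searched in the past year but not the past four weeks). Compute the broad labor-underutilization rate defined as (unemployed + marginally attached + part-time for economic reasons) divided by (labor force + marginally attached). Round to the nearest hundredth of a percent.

Labor force = 1,535.95 + 50.56 = 1,586.51 thousand.
Numerator = 50.56 + 27.15 + 77.97 = 155.68 thousand.
Denominator = 1,586.51 + 27.15 = 1,613.66 thousand.
Broad rate = 155.68 / 1,613.66 = 9.65%.

Broad underutilization rate ≈ 9.65%.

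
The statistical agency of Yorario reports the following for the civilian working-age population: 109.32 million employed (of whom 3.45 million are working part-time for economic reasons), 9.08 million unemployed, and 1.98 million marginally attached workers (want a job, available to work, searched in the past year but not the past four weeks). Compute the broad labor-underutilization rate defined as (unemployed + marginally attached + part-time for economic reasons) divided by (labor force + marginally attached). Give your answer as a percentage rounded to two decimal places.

Broad underutilization rate ≈ 12.05%.

Labor force = 109.32 + 9.08 = 118.40 million.
Numerator = 9.08 + 1.98 + 3.45 = 14.51 million.
Denominator = 118.40 + 1.98 = 120.38 million.
Broad rate = 14.51 / 120.38 = 12.05%.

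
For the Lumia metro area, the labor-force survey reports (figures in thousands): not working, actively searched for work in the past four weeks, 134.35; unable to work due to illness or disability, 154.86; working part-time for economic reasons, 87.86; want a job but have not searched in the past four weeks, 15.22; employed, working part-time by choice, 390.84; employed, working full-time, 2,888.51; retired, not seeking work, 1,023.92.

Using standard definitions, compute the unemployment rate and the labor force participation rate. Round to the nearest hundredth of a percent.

Employed = 87.86 + 390.84 + 2,888.51 = 3,367.21 thousand (anyone who worked, including part-time for economic reasons, counts as employed).
Unemployed = 134.35 thousand.
Labor force = 3,367.21 + 134.35 = 3,501.56 thousand.
Not in labor force = 154.86 + 15.22 + 1,023.92 = 1,194.00 thousand (those not working and not actively searching are outside the labor force — including those who want a job but have given up searching).
Civilian working-age population = 3,501.56 + 1,194.00 = 4,695.56 thousand.
Unemployment rate = 134.35 / 3,501.56 = 3.84%.
Labor force participation rate = 3,501.56 / 4,695.56 = 74.57%.

Unemployment rate ≈ 3.84%; labor force participation rate ≈ 74.57%.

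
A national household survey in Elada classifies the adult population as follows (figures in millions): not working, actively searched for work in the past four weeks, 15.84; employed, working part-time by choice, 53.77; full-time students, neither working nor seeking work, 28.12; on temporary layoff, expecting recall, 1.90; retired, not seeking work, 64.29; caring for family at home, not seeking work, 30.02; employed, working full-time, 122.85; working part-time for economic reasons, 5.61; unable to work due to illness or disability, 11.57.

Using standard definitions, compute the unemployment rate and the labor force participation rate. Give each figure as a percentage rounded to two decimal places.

Unemployment rate ≈ 8.87%; labor force participation rate ≈ 59.88%.

Employed = 53.77 + 122.85 + 5.61 = 182.23 million (anyone who worked, including part-time for economic reasons, counts as employed).
Unemployed = 15.84 + 1.90 = 17.74 million (jobless and actively searching, or on temporary layoff).
Labor force = 182.23 + 17.74 = 199.97 million.
Not in labor force = 28.12 + 64.29 + 30.02 + 11.57 = 134.00 million (those not working and not actively searching are outside the labor force).
Civilian working-age population = 199.97 + 134.00 = 333.97 million.
Unemployment rate = 17.74 / 199.97 = 8.87%.
Labor force participation rate = 199.97 / 333.97 = 59.88%.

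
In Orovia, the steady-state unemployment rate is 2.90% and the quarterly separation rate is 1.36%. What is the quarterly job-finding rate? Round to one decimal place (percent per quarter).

Job-finding rate ≈ 45.5% per quarter.

From u* = s/(s+f): f = s·(1−u)/u.
f = 1.36 × (1 − 0.0290) / 0.0290 = 1.3206 / 0.0290 ≈ 45.5% per quarter.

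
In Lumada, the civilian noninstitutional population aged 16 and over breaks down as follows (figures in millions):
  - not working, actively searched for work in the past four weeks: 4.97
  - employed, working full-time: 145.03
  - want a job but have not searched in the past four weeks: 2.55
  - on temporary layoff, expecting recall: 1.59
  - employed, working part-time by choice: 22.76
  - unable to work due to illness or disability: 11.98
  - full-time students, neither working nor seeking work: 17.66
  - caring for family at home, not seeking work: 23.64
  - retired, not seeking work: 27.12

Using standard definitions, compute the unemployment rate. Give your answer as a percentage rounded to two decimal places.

Employed = 145.03 + 22.76 = 167.79 million.
Unemployed = 4.97 + 1.59 = 6.56 million (jobless and actively searching, or on temporary layoff).
Labor force = 167.79 + 6.56 = 174.35 million.
Unemployment rate = 6.56 / 174.35 = 3.76%.

Unemployment rate ≈ 3.76%.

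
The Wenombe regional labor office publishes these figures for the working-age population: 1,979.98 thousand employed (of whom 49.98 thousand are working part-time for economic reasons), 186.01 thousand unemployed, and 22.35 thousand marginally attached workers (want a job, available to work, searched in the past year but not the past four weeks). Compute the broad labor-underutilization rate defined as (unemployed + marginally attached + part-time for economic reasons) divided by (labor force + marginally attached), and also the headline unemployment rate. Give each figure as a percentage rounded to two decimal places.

Broad underutilization rate ≈ 11.81%; headline unemployment rate ≈ 8.59%.

Labor force = 1,979.98 + 186.01 = 2,165.99 thousand.
Numerator = 186.01 + 22.35 + 49.98 = 258.34 thousand.
Denominator = 2,165.99 + 22.35 = 2,188.34 thousand.
Broad rate = 258.34 / 2,188.34 = 11.81%.
Headline unemployment rate = 186.01 / 2,165.99 = 8.59%.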